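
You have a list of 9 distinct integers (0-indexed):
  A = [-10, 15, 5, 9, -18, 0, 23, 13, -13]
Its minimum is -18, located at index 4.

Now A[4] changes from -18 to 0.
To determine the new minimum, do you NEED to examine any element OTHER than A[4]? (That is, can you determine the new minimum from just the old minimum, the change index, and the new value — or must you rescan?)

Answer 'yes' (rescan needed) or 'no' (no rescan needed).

Old min = -18 at index 4
Change at index 4: -18 -> 0
Index 4 WAS the min and new value 0 > old min -18. Must rescan other elements to find the new min.
Needs rescan: yes

Answer: yes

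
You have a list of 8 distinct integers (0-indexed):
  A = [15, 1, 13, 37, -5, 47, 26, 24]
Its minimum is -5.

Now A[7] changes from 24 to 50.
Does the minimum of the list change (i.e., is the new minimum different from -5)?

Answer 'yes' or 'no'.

Old min = -5
Change: A[7] 24 -> 50
Changed element was NOT the min; min changes only if 50 < -5.
New min = -5; changed? no

Answer: no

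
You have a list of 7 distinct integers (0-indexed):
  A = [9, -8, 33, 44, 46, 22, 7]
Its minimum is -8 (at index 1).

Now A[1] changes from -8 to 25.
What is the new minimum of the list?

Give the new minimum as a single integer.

Answer: 7

Derivation:
Old min = -8 (at index 1)
Change: A[1] -8 -> 25
Changed element WAS the min. Need to check: is 25 still <= all others?
  Min of remaining elements: 7
  New min = min(25, 7) = 7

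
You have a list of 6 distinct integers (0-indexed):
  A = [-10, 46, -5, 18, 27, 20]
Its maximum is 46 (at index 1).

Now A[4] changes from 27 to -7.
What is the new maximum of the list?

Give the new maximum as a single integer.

Old max = 46 (at index 1)
Change: A[4] 27 -> -7
Changed element was NOT the old max.
  New max = max(old_max, new_val) = max(46, -7) = 46

Answer: 46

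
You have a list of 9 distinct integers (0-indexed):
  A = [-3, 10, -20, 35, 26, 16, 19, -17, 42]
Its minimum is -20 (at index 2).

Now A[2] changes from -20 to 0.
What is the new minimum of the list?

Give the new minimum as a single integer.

Answer: -17

Derivation:
Old min = -20 (at index 2)
Change: A[2] -20 -> 0
Changed element WAS the min. Need to check: is 0 still <= all others?
  Min of remaining elements: -17
  New min = min(0, -17) = -17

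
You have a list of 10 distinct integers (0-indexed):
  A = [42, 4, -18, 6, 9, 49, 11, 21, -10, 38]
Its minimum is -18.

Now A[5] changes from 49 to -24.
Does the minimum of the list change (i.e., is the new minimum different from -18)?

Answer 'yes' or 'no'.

Old min = -18
Change: A[5] 49 -> -24
Changed element was NOT the min; min changes only if -24 < -18.
New min = -24; changed? yes

Answer: yes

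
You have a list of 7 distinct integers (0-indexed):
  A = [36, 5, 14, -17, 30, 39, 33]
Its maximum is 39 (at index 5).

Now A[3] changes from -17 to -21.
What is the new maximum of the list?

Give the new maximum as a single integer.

Answer: 39

Derivation:
Old max = 39 (at index 5)
Change: A[3] -17 -> -21
Changed element was NOT the old max.
  New max = max(old_max, new_val) = max(39, -21) = 39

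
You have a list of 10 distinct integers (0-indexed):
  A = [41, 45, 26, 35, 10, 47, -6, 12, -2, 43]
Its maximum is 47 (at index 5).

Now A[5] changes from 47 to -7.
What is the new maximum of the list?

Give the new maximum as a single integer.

Old max = 47 (at index 5)
Change: A[5] 47 -> -7
Changed element WAS the max -> may need rescan.
  Max of remaining elements: 45
  New max = max(-7, 45) = 45

Answer: 45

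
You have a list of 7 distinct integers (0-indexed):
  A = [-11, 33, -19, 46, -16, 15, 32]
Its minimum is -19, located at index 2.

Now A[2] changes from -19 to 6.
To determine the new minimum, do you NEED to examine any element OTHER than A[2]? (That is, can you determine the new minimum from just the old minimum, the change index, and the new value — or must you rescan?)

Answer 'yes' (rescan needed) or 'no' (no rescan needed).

Old min = -19 at index 2
Change at index 2: -19 -> 6
Index 2 WAS the min and new value 6 > old min -19. Must rescan other elements to find the new min.
Needs rescan: yes

Answer: yes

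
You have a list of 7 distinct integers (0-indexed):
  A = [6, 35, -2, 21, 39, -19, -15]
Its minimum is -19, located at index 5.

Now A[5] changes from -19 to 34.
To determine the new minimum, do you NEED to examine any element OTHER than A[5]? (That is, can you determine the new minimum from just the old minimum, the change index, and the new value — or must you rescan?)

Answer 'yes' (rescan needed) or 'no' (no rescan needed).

Answer: yes

Derivation:
Old min = -19 at index 5
Change at index 5: -19 -> 34
Index 5 WAS the min and new value 34 > old min -19. Must rescan other elements to find the new min.
Needs rescan: yes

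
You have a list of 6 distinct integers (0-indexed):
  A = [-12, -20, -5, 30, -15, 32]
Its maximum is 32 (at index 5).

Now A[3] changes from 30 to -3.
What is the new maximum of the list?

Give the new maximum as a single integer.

Answer: 32

Derivation:
Old max = 32 (at index 5)
Change: A[3] 30 -> -3
Changed element was NOT the old max.
  New max = max(old_max, new_val) = max(32, -3) = 32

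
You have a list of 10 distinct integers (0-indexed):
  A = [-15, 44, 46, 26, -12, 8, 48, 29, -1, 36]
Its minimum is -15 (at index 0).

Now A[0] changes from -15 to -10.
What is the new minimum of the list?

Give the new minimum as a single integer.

Answer: -12

Derivation:
Old min = -15 (at index 0)
Change: A[0] -15 -> -10
Changed element WAS the min. Need to check: is -10 still <= all others?
  Min of remaining elements: -12
  New min = min(-10, -12) = -12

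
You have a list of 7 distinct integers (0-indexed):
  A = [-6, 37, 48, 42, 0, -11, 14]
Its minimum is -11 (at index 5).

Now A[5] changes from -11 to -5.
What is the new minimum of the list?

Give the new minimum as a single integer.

Answer: -6

Derivation:
Old min = -11 (at index 5)
Change: A[5] -11 -> -5
Changed element WAS the min. Need to check: is -5 still <= all others?
  Min of remaining elements: -6
  New min = min(-5, -6) = -6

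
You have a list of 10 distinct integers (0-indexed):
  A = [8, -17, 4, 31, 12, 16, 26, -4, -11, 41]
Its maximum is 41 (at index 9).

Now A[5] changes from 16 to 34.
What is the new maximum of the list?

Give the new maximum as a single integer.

Old max = 41 (at index 9)
Change: A[5] 16 -> 34
Changed element was NOT the old max.
  New max = max(old_max, new_val) = max(41, 34) = 41

Answer: 41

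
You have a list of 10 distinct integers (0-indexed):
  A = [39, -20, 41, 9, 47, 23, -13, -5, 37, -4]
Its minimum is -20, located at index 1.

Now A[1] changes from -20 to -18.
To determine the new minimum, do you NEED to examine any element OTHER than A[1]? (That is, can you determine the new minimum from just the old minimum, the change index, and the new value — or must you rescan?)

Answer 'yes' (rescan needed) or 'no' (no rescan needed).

Old min = -20 at index 1
Change at index 1: -20 -> -18
Index 1 WAS the min and new value -18 > old min -20. Must rescan other elements to find the new min.
Needs rescan: yes

Answer: yes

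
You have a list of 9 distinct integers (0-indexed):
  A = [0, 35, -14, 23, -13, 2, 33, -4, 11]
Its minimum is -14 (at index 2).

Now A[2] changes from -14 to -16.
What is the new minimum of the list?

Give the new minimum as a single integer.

Old min = -14 (at index 2)
Change: A[2] -14 -> -16
Changed element WAS the min. Need to check: is -16 still <= all others?
  Min of remaining elements: -13
  New min = min(-16, -13) = -16

Answer: -16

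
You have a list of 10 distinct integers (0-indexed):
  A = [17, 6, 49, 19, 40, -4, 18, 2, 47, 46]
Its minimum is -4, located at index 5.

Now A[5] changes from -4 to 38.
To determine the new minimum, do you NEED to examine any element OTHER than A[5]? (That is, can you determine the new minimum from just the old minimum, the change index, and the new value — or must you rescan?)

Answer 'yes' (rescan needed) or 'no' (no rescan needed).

Old min = -4 at index 5
Change at index 5: -4 -> 38
Index 5 WAS the min and new value 38 > old min -4. Must rescan other elements to find the new min.
Needs rescan: yes

Answer: yes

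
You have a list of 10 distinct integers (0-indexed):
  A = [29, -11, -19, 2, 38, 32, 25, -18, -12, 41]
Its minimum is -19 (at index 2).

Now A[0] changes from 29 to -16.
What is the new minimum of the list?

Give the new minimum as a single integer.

Old min = -19 (at index 2)
Change: A[0] 29 -> -16
Changed element was NOT the old min.
  New min = min(old_min, new_val) = min(-19, -16) = -19

Answer: -19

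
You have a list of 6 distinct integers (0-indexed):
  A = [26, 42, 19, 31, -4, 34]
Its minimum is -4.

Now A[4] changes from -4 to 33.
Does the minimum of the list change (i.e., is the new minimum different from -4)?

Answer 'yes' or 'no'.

Old min = -4
Change: A[4] -4 -> 33
Changed element was the min; new min must be rechecked.
New min = 19; changed? yes

Answer: yes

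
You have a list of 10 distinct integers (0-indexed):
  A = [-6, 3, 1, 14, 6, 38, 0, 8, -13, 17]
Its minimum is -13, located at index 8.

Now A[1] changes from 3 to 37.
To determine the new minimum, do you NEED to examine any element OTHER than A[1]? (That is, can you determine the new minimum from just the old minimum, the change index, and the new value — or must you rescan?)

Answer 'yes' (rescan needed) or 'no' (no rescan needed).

Old min = -13 at index 8
Change at index 1: 3 -> 37
Index 1 was NOT the min. New min = min(-13, 37). No rescan of other elements needed.
Needs rescan: no

Answer: no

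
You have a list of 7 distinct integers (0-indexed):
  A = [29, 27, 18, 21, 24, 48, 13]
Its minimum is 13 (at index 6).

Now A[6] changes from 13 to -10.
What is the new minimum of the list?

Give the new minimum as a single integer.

Answer: -10

Derivation:
Old min = 13 (at index 6)
Change: A[6] 13 -> -10
Changed element WAS the min. Need to check: is -10 still <= all others?
  Min of remaining elements: 18
  New min = min(-10, 18) = -10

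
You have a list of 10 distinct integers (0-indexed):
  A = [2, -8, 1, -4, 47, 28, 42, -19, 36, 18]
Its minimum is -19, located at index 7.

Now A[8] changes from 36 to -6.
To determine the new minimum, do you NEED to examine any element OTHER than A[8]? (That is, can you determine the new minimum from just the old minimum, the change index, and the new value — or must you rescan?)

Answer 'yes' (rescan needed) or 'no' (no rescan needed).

Old min = -19 at index 7
Change at index 8: 36 -> -6
Index 8 was NOT the min. New min = min(-19, -6). No rescan of other elements needed.
Needs rescan: no

Answer: no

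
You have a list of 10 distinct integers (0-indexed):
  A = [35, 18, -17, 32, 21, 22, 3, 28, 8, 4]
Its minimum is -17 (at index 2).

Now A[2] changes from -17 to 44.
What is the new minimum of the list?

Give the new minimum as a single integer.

Old min = -17 (at index 2)
Change: A[2] -17 -> 44
Changed element WAS the min. Need to check: is 44 still <= all others?
  Min of remaining elements: 3
  New min = min(44, 3) = 3

Answer: 3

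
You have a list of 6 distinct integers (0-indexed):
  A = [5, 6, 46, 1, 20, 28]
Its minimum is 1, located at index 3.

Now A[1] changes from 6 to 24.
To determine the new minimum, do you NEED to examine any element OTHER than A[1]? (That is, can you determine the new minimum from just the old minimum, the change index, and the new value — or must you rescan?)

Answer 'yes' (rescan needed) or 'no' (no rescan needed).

Answer: no

Derivation:
Old min = 1 at index 3
Change at index 1: 6 -> 24
Index 1 was NOT the min. New min = min(1, 24). No rescan of other elements needed.
Needs rescan: no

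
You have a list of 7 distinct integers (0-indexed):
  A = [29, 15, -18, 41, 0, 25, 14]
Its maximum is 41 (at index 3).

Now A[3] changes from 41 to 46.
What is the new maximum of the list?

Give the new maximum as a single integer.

Old max = 41 (at index 3)
Change: A[3] 41 -> 46
Changed element WAS the max -> may need rescan.
  Max of remaining elements: 29
  New max = max(46, 29) = 46

Answer: 46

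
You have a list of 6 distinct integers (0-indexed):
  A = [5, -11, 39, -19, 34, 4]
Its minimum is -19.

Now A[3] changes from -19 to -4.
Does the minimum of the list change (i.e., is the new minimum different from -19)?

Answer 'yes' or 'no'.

Old min = -19
Change: A[3] -19 -> -4
Changed element was the min; new min must be rechecked.
New min = -11; changed? yes

Answer: yes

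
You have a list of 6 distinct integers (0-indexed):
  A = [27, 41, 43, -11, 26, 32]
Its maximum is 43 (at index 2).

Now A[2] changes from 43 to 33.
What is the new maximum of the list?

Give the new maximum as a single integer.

Old max = 43 (at index 2)
Change: A[2] 43 -> 33
Changed element WAS the max -> may need rescan.
  Max of remaining elements: 41
  New max = max(33, 41) = 41

Answer: 41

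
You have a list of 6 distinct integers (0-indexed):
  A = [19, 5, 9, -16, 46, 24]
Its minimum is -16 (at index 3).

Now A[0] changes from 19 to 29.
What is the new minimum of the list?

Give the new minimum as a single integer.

Answer: -16

Derivation:
Old min = -16 (at index 3)
Change: A[0] 19 -> 29
Changed element was NOT the old min.
  New min = min(old_min, new_val) = min(-16, 29) = -16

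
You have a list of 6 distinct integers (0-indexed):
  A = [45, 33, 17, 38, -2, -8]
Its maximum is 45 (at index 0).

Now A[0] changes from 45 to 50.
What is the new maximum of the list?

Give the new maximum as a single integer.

Answer: 50

Derivation:
Old max = 45 (at index 0)
Change: A[0] 45 -> 50
Changed element WAS the max -> may need rescan.
  Max of remaining elements: 38
  New max = max(50, 38) = 50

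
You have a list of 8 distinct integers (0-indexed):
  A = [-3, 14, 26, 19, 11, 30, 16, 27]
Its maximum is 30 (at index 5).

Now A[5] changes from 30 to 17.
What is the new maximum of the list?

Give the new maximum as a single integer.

Old max = 30 (at index 5)
Change: A[5] 30 -> 17
Changed element WAS the max -> may need rescan.
  Max of remaining elements: 27
  New max = max(17, 27) = 27

Answer: 27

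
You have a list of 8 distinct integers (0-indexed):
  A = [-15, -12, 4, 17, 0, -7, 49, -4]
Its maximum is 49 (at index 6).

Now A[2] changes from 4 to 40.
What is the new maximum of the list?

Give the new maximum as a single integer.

Old max = 49 (at index 6)
Change: A[2] 4 -> 40
Changed element was NOT the old max.
  New max = max(old_max, new_val) = max(49, 40) = 49

Answer: 49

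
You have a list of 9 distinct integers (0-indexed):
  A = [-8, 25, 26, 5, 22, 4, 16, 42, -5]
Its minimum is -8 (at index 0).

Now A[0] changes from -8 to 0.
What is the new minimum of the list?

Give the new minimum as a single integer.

Answer: -5

Derivation:
Old min = -8 (at index 0)
Change: A[0] -8 -> 0
Changed element WAS the min. Need to check: is 0 still <= all others?
  Min of remaining elements: -5
  New min = min(0, -5) = -5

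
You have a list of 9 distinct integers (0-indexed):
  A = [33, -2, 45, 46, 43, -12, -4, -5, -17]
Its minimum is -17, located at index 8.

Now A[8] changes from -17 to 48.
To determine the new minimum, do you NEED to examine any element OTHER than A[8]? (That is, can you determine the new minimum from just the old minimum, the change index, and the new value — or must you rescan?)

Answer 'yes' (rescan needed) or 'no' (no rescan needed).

Old min = -17 at index 8
Change at index 8: -17 -> 48
Index 8 WAS the min and new value 48 > old min -17. Must rescan other elements to find the new min.
Needs rescan: yes

Answer: yes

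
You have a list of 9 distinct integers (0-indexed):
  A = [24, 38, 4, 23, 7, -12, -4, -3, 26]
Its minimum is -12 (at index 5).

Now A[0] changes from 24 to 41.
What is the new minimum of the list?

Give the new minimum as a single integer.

Old min = -12 (at index 5)
Change: A[0] 24 -> 41
Changed element was NOT the old min.
  New min = min(old_min, new_val) = min(-12, 41) = -12

Answer: -12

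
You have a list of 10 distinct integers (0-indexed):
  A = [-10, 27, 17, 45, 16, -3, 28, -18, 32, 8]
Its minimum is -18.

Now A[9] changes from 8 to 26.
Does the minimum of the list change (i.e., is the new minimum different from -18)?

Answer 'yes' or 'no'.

Old min = -18
Change: A[9] 8 -> 26
Changed element was NOT the min; min changes only if 26 < -18.
New min = -18; changed? no

Answer: no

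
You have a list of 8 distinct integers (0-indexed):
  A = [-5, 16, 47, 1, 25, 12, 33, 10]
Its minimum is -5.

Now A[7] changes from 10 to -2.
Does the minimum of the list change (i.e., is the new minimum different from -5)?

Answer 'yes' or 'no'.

Answer: no

Derivation:
Old min = -5
Change: A[7] 10 -> -2
Changed element was NOT the min; min changes only if -2 < -5.
New min = -5; changed? no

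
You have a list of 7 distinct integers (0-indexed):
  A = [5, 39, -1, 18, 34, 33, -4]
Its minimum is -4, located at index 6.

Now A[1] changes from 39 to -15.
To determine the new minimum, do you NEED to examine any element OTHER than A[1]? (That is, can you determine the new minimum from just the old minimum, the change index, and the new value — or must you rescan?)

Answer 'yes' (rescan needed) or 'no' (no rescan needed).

Old min = -4 at index 6
Change at index 1: 39 -> -15
Index 1 was NOT the min. New min = min(-4, -15). No rescan of other elements needed.
Needs rescan: no

Answer: no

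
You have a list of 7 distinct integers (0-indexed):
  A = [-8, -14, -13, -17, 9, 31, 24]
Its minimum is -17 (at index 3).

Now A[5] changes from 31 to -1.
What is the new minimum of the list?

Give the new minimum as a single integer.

Answer: -17

Derivation:
Old min = -17 (at index 3)
Change: A[5] 31 -> -1
Changed element was NOT the old min.
  New min = min(old_min, new_val) = min(-17, -1) = -17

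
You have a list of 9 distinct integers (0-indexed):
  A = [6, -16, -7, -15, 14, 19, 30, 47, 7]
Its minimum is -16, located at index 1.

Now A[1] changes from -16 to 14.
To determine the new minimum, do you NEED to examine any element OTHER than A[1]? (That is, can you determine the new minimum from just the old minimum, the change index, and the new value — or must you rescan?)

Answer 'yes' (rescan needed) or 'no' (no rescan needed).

Old min = -16 at index 1
Change at index 1: -16 -> 14
Index 1 WAS the min and new value 14 > old min -16. Must rescan other elements to find the new min.
Needs rescan: yes

Answer: yes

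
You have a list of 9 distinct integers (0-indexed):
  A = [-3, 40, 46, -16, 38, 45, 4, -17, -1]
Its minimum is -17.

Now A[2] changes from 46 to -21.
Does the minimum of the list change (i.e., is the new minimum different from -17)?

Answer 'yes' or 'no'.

Answer: yes

Derivation:
Old min = -17
Change: A[2] 46 -> -21
Changed element was NOT the min; min changes only if -21 < -17.
New min = -21; changed? yes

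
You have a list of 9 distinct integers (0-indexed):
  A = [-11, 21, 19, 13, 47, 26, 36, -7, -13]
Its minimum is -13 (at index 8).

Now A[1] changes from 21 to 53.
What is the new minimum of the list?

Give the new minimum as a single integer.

Old min = -13 (at index 8)
Change: A[1] 21 -> 53
Changed element was NOT the old min.
  New min = min(old_min, new_val) = min(-13, 53) = -13

Answer: -13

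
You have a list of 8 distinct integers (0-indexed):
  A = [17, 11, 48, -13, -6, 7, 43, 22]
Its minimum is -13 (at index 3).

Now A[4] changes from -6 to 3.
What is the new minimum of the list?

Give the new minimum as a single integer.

Old min = -13 (at index 3)
Change: A[4] -6 -> 3
Changed element was NOT the old min.
  New min = min(old_min, new_val) = min(-13, 3) = -13

Answer: -13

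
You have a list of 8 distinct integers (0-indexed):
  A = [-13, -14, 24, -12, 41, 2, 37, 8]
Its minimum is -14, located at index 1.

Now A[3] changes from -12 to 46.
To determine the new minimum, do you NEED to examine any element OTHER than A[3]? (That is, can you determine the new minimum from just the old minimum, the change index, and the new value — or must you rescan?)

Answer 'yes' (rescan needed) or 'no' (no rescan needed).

Old min = -14 at index 1
Change at index 3: -12 -> 46
Index 3 was NOT the min. New min = min(-14, 46). No rescan of other elements needed.
Needs rescan: no

Answer: no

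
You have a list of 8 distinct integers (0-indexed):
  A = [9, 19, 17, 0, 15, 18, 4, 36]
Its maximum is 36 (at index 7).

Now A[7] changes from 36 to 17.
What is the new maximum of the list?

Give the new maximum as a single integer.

Answer: 19

Derivation:
Old max = 36 (at index 7)
Change: A[7] 36 -> 17
Changed element WAS the max -> may need rescan.
  Max of remaining elements: 19
  New max = max(17, 19) = 19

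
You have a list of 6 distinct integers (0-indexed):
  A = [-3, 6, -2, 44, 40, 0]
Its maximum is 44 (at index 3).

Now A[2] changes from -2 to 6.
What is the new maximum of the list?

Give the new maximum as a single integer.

Answer: 44

Derivation:
Old max = 44 (at index 3)
Change: A[2] -2 -> 6
Changed element was NOT the old max.
  New max = max(old_max, new_val) = max(44, 6) = 44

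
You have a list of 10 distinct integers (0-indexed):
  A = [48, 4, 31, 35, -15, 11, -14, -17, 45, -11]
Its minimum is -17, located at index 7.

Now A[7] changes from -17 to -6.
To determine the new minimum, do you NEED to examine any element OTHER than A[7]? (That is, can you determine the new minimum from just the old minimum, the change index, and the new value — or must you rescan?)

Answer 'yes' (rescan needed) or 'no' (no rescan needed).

Answer: yes

Derivation:
Old min = -17 at index 7
Change at index 7: -17 -> -6
Index 7 WAS the min and new value -6 > old min -17. Must rescan other elements to find the new min.
Needs rescan: yes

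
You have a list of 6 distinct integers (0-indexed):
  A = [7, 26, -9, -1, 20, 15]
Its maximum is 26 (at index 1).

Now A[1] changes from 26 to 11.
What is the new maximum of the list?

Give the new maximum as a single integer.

Answer: 20

Derivation:
Old max = 26 (at index 1)
Change: A[1] 26 -> 11
Changed element WAS the max -> may need rescan.
  Max of remaining elements: 20
  New max = max(11, 20) = 20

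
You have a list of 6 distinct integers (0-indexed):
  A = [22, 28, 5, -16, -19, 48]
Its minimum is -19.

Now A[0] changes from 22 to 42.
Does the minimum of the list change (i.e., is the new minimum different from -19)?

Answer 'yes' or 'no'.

Answer: no

Derivation:
Old min = -19
Change: A[0] 22 -> 42
Changed element was NOT the min; min changes only if 42 < -19.
New min = -19; changed? no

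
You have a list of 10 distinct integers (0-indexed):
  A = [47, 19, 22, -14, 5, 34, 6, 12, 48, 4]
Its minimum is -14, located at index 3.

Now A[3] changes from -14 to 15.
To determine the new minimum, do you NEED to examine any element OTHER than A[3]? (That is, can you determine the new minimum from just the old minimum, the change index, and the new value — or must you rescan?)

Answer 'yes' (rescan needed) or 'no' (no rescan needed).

Old min = -14 at index 3
Change at index 3: -14 -> 15
Index 3 WAS the min and new value 15 > old min -14. Must rescan other elements to find the new min.
Needs rescan: yes

Answer: yes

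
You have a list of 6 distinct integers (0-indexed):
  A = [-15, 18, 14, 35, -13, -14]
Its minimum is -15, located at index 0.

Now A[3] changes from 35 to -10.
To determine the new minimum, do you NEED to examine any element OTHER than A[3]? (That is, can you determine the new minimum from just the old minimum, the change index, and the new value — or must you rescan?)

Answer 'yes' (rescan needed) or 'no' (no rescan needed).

Answer: no

Derivation:
Old min = -15 at index 0
Change at index 3: 35 -> -10
Index 3 was NOT the min. New min = min(-15, -10). No rescan of other elements needed.
Needs rescan: no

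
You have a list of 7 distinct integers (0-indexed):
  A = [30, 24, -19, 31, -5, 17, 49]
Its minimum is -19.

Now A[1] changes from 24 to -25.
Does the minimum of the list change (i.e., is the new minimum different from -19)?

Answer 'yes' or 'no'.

Old min = -19
Change: A[1] 24 -> -25
Changed element was NOT the min; min changes only if -25 < -19.
New min = -25; changed? yes

Answer: yes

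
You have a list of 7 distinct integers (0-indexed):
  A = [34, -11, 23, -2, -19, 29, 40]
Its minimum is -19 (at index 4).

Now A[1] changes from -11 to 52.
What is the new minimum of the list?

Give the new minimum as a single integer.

Answer: -19

Derivation:
Old min = -19 (at index 4)
Change: A[1] -11 -> 52
Changed element was NOT the old min.
  New min = min(old_min, new_val) = min(-19, 52) = -19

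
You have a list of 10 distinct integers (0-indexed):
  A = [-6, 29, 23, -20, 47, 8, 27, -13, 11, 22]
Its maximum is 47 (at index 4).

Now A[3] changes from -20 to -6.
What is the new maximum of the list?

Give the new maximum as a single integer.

Old max = 47 (at index 4)
Change: A[3] -20 -> -6
Changed element was NOT the old max.
  New max = max(old_max, new_val) = max(47, -6) = 47

Answer: 47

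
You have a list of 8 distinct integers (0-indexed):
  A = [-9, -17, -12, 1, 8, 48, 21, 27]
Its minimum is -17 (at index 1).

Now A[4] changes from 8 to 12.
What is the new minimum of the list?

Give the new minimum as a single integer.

Answer: -17

Derivation:
Old min = -17 (at index 1)
Change: A[4] 8 -> 12
Changed element was NOT the old min.
  New min = min(old_min, new_val) = min(-17, 12) = -17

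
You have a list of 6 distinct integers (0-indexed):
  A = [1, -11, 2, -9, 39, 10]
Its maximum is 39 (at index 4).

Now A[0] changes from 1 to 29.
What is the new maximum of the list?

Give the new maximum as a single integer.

Answer: 39

Derivation:
Old max = 39 (at index 4)
Change: A[0] 1 -> 29
Changed element was NOT the old max.
  New max = max(old_max, new_val) = max(39, 29) = 39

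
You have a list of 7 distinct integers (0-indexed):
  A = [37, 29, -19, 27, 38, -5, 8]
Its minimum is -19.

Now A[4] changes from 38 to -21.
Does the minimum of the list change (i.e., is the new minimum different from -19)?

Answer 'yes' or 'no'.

Old min = -19
Change: A[4] 38 -> -21
Changed element was NOT the min; min changes only if -21 < -19.
New min = -21; changed? yes

Answer: yes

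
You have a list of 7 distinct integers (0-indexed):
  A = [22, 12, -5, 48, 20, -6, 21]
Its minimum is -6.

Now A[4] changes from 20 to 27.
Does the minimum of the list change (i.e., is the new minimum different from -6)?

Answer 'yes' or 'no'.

Old min = -6
Change: A[4] 20 -> 27
Changed element was NOT the min; min changes only if 27 < -6.
New min = -6; changed? no

Answer: no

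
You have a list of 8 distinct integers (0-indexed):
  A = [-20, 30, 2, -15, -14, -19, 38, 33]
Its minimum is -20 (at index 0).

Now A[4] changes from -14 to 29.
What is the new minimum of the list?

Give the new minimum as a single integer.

Old min = -20 (at index 0)
Change: A[4] -14 -> 29
Changed element was NOT the old min.
  New min = min(old_min, new_val) = min(-20, 29) = -20

Answer: -20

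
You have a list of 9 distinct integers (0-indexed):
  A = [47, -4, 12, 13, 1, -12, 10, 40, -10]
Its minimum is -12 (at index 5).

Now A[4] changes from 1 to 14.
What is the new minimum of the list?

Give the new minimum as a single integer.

Old min = -12 (at index 5)
Change: A[4] 1 -> 14
Changed element was NOT the old min.
  New min = min(old_min, new_val) = min(-12, 14) = -12

Answer: -12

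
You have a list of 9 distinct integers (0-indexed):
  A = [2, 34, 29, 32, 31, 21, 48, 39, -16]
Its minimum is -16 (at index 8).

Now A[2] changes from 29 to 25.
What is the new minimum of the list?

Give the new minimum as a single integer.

Old min = -16 (at index 8)
Change: A[2] 29 -> 25
Changed element was NOT the old min.
  New min = min(old_min, new_val) = min(-16, 25) = -16

Answer: -16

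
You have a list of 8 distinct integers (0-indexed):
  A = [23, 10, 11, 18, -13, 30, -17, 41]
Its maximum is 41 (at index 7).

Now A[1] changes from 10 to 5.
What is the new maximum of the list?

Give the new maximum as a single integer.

Old max = 41 (at index 7)
Change: A[1] 10 -> 5
Changed element was NOT the old max.
  New max = max(old_max, new_val) = max(41, 5) = 41

Answer: 41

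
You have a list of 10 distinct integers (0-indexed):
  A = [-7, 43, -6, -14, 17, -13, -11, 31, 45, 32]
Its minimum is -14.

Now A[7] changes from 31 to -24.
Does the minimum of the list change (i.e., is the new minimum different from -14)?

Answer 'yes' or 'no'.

Old min = -14
Change: A[7] 31 -> -24
Changed element was NOT the min; min changes only if -24 < -14.
New min = -24; changed? yes

Answer: yes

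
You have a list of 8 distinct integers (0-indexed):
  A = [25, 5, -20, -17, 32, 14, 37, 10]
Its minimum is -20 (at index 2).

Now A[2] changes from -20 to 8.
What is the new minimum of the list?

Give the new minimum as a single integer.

Answer: -17

Derivation:
Old min = -20 (at index 2)
Change: A[2] -20 -> 8
Changed element WAS the min. Need to check: is 8 still <= all others?
  Min of remaining elements: -17
  New min = min(8, -17) = -17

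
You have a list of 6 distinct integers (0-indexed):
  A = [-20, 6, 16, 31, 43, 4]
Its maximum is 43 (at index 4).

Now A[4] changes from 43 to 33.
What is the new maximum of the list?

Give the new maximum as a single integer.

Answer: 33

Derivation:
Old max = 43 (at index 4)
Change: A[4] 43 -> 33
Changed element WAS the max -> may need rescan.
  Max of remaining elements: 31
  New max = max(33, 31) = 33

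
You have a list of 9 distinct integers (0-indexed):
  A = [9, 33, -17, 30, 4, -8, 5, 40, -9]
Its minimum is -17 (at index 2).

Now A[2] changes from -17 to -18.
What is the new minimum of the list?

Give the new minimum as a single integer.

Answer: -18

Derivation:
Old min = -17 (at index 2)
Change: A[2] -17 -> -18
Changed element WAS the min. Need to check: is -18 still <= all others?
  Min of remaining elements: -9
  New min = min(-18, -9) = -18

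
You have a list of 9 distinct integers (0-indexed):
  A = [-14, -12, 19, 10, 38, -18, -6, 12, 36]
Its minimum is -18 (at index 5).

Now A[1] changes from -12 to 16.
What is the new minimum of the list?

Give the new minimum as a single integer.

Old min = -18 (at index 5)
Change: A[1] -12 -> 16
Changed element was NOT the old min.
  New min = min(old_min, new_val) = min(-18, 16) = -18

Answer: -18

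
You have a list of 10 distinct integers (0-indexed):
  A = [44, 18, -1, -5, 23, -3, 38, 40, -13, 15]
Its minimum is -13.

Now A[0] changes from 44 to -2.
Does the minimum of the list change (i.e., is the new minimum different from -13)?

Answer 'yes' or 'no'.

Answer: no

Derivation:
Old min = -13
Change: A[0] 44 -> -2
Changed element was NOT the min; min changes only if -2 < -13.
New min = -13; changed? no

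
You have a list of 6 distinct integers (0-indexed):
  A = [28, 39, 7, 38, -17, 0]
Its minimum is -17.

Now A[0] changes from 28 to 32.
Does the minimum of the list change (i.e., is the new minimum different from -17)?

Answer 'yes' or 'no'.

Old min = -17
Change: A[0] 28 -> 32
Changed element was NOT the min; min changes only if 32 < -17.
New min = -17; changed? no

Answer: no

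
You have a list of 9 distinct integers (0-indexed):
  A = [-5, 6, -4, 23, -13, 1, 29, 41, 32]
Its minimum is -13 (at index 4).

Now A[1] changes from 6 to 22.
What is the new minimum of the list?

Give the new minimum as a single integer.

Answer: -13

Derivation:
Old min = -13 (at index 4)
Change: A[1] 6 -> 22
Changed element was NOT the old min.
  New min = min(old_min, new_val) = min(-13, 22) = -13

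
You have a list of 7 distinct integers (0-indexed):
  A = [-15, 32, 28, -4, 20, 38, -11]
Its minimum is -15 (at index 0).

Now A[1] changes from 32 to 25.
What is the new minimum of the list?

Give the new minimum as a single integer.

Old min = -15 (at index 0)
Change: A[1] 32 -> 25
Changed element was NOT the old min.
  New min = min(old_min, new_val) = min(-15, 25) = -15

Answer: -15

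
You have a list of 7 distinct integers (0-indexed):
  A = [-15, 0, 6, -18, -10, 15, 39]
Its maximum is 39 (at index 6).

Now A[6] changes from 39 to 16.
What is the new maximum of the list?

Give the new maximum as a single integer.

Old max = 39 (at index 6)
Change: A[6] 39 -> 16
Changed element WAS the max -> may need rescan.
  Max of remaining elements: 15
  New max = max(16, 15) = 16

Answer: 16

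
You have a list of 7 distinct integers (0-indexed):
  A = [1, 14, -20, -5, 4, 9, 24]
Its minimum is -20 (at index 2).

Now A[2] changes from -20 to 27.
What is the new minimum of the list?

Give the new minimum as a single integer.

Old min = -20 (at index 2)
Change: A[2] -20 -> 27
Changed element WAS the min. Need to check: is 27 still <= all others?
  Min of remaining elements: -5
  New min = min(27, -5) = -5

Answer: -5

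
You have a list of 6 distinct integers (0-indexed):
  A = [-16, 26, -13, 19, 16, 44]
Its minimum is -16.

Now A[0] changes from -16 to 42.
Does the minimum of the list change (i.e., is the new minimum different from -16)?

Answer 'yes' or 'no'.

Old min = -16
Change: A[0] -16 -> 42
Changed element was the min; new min must be rechecked.
New min = -13; changed? yes

Answer: yes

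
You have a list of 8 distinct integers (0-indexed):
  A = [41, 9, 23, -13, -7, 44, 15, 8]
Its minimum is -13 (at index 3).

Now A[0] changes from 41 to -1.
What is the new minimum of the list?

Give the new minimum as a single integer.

Old min = -13 (at index 3)
Change: A[0] 41 -> -1
Changed element was NOT the old min.
  New min = min(old_min, new_val) = min(-13, -1) = -13

Answer: -13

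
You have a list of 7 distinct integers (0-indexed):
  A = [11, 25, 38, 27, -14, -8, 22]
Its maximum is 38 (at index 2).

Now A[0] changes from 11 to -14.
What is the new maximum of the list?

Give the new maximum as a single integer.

Answer: 38

Derivation:
Old max = 38 (at index 2)
Change: A[0] 11 -> -14
Changed element was NOT the old max.
  New max = max(old_max, new_val) = max(38, -14) = 38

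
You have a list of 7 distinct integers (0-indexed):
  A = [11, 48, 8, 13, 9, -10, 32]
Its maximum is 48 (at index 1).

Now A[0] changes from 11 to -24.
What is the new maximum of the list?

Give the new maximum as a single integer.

Old max = 48 (at index 1)
Change: A[0] 11 -> -24
Changed element was NOT the old max.
  New max = max(old_max, new_val) = max(48, -24) = 48

Answer: 48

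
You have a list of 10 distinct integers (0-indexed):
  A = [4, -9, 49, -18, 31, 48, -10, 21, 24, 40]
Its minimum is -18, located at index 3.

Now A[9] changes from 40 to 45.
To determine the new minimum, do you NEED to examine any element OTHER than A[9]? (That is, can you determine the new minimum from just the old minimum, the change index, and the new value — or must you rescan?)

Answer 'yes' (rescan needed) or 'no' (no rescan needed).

Answer: no

Derivation:
Old min = -18 at index 3
Change at index 9: 40 -> 45
Index 9 was NOT the min. New min = min(-18, 45). No rescan of other elements needed.
Needs rescan: no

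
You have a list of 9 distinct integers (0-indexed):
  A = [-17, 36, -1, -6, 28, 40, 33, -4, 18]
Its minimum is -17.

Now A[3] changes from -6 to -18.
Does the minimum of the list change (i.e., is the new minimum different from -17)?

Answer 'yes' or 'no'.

Old min = -17
Change: A[3] -6 -> -18
Changed element was NOT the min; min changes only if -18 < -17.
New min = -18; changed? yes

Answer: yes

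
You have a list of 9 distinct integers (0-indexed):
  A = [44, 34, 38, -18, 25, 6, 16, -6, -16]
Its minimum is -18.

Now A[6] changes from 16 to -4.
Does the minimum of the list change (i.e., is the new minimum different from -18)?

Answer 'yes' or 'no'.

Answer: no

Derivation:
Old min = -18
Change: A[6] 16 -> -4
Changed element was NOT the min; min changes only if -4 < -18.
New min = -18; changed? no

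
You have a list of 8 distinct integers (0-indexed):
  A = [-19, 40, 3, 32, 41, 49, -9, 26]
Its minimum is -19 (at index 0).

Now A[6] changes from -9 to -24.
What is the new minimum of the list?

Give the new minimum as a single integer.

Answer: -24

Derivation:
Old min = -19 (at index 0)
Change: A[6] -9 -> -24
Changed element was NOT the old min.
  New min = min(old_min, new_val) = min(-19, -24) = -24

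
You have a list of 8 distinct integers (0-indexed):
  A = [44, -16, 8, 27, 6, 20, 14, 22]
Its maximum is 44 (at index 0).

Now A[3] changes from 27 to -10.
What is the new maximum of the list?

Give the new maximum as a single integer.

Answer: 44

Derivation:
Old max = 44 (at index 0)
Change: A[3] 27 -> -10
Changed element was NOT the old max.
  New max = max(old_max, new_val) = max(44, -10) = 44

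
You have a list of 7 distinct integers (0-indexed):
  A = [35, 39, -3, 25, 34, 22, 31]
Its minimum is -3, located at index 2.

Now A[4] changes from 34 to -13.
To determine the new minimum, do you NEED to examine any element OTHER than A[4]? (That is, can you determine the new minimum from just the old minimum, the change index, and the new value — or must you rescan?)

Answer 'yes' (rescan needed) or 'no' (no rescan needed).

Old min = -3 at index 2
Change at index 4: 34 -> -13
Index 4 was NOT the min. New min = min(-3, -13). No rescan of other elements needed.
Needs rescan: no

Answer: no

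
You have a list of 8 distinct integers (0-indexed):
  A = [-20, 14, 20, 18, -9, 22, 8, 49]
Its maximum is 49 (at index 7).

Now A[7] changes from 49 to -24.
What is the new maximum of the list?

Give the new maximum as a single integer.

Answer: 22

Derivation:
Old max = 49 (at index 7)
Change: A[7] 49 -> -24
Changed element WAS the max -> may need rescan.
  Max of remaining elements: 22
  New max = max(-24, 22) = 22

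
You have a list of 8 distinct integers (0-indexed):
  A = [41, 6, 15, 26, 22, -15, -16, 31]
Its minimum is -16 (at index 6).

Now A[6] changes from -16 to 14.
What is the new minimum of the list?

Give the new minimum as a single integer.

Old min = -16 (at index 6)
Change: A[6] -16 -> 14
Changed element WAS the min. Need to check: is 14 still <= all others?
  Min of remaining elements: -15
  New min = min(14, -15) = -15

Answer: -15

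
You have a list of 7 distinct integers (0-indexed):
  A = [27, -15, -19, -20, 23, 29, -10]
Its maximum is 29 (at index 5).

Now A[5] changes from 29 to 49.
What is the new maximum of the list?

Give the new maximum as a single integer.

Old max = 29 (at index 5)
Change: A[5] 29 -> 49
Changed element WAS the max -> may need rescan.
  Max of remaining elements: 27
  New max = max(49, 27) = 49

Answer: 49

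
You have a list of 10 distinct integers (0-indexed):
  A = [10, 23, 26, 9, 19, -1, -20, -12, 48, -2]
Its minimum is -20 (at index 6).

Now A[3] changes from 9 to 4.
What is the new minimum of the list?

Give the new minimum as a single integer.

Old min = -20 (at index 6)
Change: A[3] 9 -> 4
Changed element was NOT the old min.
  New min = min(old_min, new_val) = min(-20, 4) = -20

Answer: -20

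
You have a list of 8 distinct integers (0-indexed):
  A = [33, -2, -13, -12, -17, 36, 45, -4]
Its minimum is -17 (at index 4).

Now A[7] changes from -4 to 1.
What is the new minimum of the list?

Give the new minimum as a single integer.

Answer: -17

Derivation:
Old min = -17 (at index 4)
Change: A[7] -4 -> 1
Changed element was NOT the old min.
  New min = min(old_min, new_val) = min(-17, 1) = -17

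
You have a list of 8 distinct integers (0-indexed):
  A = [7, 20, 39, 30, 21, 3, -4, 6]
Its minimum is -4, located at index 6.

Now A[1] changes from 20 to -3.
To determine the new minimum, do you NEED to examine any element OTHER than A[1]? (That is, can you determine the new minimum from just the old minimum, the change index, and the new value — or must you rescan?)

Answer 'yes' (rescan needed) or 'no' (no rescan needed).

Answer: no

Derivation:
Old min = -4 at index 6
Change at index 1: 20 -> -3
Index 1 was NOT the min. New min = min(-4, -3). No rescan of other elements needed.
Needs rescan: no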